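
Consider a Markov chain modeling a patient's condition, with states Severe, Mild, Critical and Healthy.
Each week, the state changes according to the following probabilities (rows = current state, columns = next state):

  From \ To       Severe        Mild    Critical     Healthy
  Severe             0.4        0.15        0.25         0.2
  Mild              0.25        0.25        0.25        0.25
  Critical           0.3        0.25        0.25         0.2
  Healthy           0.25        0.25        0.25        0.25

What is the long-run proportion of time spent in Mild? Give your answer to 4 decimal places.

Let the stationary distribution be π with π = πP and π_1 + π_2 + π_3 + π_4 = 1.
π_1 = 0.4·π_1 + 0.25·π_2 + 0.3·π_3 + 0.25·π_4
π_2 = 0.15·π_1 + 0.25·π_2 + 0.25·π_3 + 0.25·π_4
π_3 = 0.25·π_1 + 0.25·π_2 + 0.25·π_3 + 0.25·π_4
Solving with the normalization constraint gives π = (0.3088, 0.2191, 0.2500, 0.2221).
So the stationary probability of Mild is 0.2191.

0.2191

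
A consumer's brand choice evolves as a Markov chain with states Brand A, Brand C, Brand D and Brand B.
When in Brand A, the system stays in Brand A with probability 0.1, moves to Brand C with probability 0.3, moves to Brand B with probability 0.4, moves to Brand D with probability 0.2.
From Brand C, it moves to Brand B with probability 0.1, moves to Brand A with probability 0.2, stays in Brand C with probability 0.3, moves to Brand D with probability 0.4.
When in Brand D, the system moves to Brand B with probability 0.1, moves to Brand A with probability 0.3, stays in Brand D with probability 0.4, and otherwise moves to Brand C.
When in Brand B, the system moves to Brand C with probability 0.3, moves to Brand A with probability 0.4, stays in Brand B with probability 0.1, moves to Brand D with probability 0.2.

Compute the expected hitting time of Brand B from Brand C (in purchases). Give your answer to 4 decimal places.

Let t(s) be the expected number of purchases to first reach Brand B from state s, with t(Brand B) = 0. Conditioning on the first purchase:
t(Brand A) = 1 + 0.1·t(Brand A) + 0.3·t(Brand C) + 0.2·t(Brand D)
t(Brand C) = 1 + 0.2·t(Brand A) + 0.3·t(Brand C) + 0.4·t(Brand D)
t(Brand D) = 1 + 0.3·t(Brand A) + 0.2·t(Brand C) + 0.4·t(Brand D)
Solving: t(Brand A) = 4.4565, t(Brand C) = 6.0870, t(Brand D) = 5.9239.
Expected purchases from Brand C to Brand B: 6.0870.

6.0870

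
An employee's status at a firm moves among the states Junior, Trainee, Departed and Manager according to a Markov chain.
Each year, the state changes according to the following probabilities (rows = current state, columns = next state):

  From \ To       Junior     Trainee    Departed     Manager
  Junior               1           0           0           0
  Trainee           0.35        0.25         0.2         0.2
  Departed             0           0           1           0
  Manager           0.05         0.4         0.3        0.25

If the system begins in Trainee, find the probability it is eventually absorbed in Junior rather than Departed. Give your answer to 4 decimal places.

0.5648

Let h(s) be the probability of absorption at Junior starting from transient state s. Then h(Junior) = 1 and h(Departed) = 0. By first-step analysis:
h(Trainee) = 0.35·1 + 0.25·h(Trainee) + 0.2·0 + 0.2·h(Manager)
h(Manager) = 0.05·1 + 0.4·h(Trainee) + 0.3·0 + 0.25·h(Manager)
Solving: h(Trainee) = 0.5648, h(Manager) = 0.3679.
Starting from Trainee, the probability is 0.5648.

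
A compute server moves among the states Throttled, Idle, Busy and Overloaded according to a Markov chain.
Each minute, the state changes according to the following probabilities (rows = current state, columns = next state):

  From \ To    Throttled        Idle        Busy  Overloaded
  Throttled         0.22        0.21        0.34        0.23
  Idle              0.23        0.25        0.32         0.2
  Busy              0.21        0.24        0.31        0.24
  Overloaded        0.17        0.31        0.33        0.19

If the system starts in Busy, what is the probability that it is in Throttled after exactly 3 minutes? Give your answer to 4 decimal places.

0.2085

Propagate the distribution vector 3 minutes from Busy.
After 0 minutes: (0.0000, 0.0000, 1.0000, 0.0000)
After 1 minute: (0.2100, 0.2400, 0.3100, 0.2400)
After 2 minutes: (0.2073, 0.2529, 0.3235, 0.2163)
After 3 minutes: (0.2085, 0.2515, 0.3231, 0.2170)
P(in Throttled after 3 minutes) = 0.2085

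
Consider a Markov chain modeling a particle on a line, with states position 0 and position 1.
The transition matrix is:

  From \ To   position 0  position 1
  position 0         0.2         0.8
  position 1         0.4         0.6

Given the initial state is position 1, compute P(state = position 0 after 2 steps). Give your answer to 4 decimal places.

Sum over the intermediate state after 1 step:
P = P(position 1→position 0)·P(position 0→position 0) + P(position 1→position 1)·P(position 1→position 0)
  = 0.4×0.2 + 0.6×0.4
  = 0.0800 + 0.2400 = 0.3200

0.3200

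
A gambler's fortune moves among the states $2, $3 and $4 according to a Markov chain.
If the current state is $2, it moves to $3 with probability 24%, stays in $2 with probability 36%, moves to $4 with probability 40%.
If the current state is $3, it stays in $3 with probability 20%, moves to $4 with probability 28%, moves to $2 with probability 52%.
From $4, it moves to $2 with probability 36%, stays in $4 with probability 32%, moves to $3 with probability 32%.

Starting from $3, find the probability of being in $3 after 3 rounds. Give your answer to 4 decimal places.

Propagate the distribution vector 3 rounds from $3.
After 0 rounds: (0.0000, 1.0000, 0.0000)
After 1 round: (0.5200, 0.2000, 0.2800)
After 2 rounds: (0.3920, 0.2544, 0.3536)
After 3 rounds: (0.4007, 0.2581, 0.3412)
P(in $3 after 3 rounds) = 0.2581

0.2581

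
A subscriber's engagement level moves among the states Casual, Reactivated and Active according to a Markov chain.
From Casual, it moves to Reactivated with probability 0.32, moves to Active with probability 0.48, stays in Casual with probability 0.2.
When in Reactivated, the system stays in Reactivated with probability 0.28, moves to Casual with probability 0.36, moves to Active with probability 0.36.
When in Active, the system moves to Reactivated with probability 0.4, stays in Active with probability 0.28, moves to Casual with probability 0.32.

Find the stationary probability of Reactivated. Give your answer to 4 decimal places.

Let the stationary distribution be π with π = πP and π_1 + π_2 + π_3 = 1.
π_1 = 0.2·π_1 + 0.36·π_2 + 0.32·π_3
π_2 = 0.32·π_1 + 0.28·π_2 + 0.4·π_3
Solving with the normalization constraint gives π = (0.2977, 0.3359, 0.3664).
So the stationary probability of Reactivated is 0.3359.

0.3359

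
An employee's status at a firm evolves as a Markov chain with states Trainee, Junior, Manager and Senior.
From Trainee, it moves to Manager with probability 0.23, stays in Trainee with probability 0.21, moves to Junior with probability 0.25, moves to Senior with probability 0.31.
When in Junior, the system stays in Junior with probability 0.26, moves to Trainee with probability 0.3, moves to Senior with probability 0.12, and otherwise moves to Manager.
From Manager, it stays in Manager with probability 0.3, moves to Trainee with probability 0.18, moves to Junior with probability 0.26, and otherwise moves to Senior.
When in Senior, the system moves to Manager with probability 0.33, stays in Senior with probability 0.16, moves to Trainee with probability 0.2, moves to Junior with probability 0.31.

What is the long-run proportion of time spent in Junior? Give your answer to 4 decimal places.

0.2684

Let the stationary distribution be π with π = πP and π_1 + π_2 + π_3 + π_4 = 1.
π_1 = 0.21·π_1 + 0.3·π_2 + 0.18·π_3 + 0.2·π_4
π_2 = 0.25·π_1 + 0.26·π_2 + 0.26·π_3 + 0.31·π_4
π_3 = 0.23·π_1 + 0.32·π_2 + 0.3·π_3 + 0.33·π_4
Solving with the normalization constraint gives π = (0.2231, 0.2684, 0.2961, 0.2123).
So the stationary probability of Junior is 0.2684.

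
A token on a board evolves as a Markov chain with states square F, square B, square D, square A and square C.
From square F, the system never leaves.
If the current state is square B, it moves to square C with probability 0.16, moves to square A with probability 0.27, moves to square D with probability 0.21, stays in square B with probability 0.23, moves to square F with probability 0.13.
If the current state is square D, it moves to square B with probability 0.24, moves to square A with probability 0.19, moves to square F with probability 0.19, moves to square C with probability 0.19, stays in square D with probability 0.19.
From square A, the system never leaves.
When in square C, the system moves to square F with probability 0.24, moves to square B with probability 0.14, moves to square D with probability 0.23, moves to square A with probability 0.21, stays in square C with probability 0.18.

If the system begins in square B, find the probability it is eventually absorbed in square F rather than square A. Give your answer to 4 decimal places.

Let h(s) be the probability of absorption at square F starting from transient state s. Then h(square F) = 1 and h(square A) = 0. By first-step analysis:
h(square B) = 0.13·1 + 0.23·h(square B) + 0.21·h(square D) + 0.27·0 + 0.16·h(square C)
h(square D) = 0.19·1 + 0.24·h(square B) + 0.19·h(square D) + 0.19·0 + 0.19·h(square C)
h(square C) = 0.24·1 + 0.14·h(square B) + 0.23·h(square D) + 0.21·0 + 0.18·h(square C)
Solving: h(square B) = 0.3988, h(square D) = 0.4681, h(square C) = 0.4921.
Starting from square B, the probability is 0.3988.

0.3988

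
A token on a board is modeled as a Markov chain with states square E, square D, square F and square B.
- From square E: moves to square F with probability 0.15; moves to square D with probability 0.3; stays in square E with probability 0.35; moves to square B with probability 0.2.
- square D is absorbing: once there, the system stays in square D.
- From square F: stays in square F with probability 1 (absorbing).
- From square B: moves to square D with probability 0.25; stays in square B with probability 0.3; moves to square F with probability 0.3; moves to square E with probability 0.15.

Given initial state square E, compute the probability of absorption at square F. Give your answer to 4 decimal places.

0.3882

Let h(s) be the probability of absorption at square F starting from transient state s. Then h(square F) = 1 and h(square D) = 0. By first-step analysis:
h(square E) = 0.35·h(square E) + 0.3·0 + 0.15·1 + 0.2·h(square B)
h(square B) = 0.15·h(square E) + 0.25·0 + 0.3·1 + 0.3·h(square B)
Solving: h(square E) = 0.3882, h(square B) = 0.5118.
Starting from square E, the probability is 0.3882.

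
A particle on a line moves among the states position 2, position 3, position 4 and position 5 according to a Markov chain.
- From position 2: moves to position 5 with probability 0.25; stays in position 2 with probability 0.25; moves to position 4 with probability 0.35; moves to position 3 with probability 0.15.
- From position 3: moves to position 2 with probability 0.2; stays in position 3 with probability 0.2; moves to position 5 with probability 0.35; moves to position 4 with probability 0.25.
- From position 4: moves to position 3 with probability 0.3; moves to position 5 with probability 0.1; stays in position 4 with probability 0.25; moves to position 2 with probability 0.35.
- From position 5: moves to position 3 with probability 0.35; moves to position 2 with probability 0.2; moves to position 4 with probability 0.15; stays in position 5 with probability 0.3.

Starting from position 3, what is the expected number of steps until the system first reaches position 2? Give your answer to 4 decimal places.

4.2865

Let t(s) be the expected number of steps to first reach position 2 from state s, with t(position 2) = 0. Conditioning on the first step:
t(position 3) = 1 + 0.2·t(position 3) + 0.25·t(position 4) + 0.35·t(position 5)
t(position 4) = 1 + 0.3·t(position 3) + 0.25·t(position 4) + 0.1·t(position 5)
t(position 5) = 1 + 0.35·t(position 3) + 0.15·t(position 4) + 0.3·t(position 5)
Solving: t(position 3) = 4.2865, t(position 4) = 3.6278, t(position 5) = 4.3492.
Expected steps from position 3 to position 2: 4.2865.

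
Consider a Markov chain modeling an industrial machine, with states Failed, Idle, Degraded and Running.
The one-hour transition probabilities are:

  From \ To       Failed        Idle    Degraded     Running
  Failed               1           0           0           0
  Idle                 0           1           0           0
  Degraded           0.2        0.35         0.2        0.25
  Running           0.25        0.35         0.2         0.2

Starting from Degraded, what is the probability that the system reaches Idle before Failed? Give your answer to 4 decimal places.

0.6229

Let h(s) be the probability of absorption at Idle starting from transient state s. Then h(Idle) = 1 and h(Failed) = 0. By first-step analysis:
h(Degraded) = 0.2·0 + 0.35·1 + 0.2·h(Degraded) + 0.25·h(Running)
h(Running) = 0.25·0 + 0.35·1 + 0.2·h(Degraded) + 0.2·h(Running)
Solving: h(Degraded) = 0.6229, h(Running) = 0.5932.
Starting from Degraded, the probability is 0.6229.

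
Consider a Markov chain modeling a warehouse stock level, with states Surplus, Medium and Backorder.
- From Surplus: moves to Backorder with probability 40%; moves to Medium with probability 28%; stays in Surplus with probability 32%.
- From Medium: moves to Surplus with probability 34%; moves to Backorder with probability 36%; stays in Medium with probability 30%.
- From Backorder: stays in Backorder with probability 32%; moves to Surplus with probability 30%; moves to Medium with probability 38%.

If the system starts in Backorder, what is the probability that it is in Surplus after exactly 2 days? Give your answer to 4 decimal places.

0.3212

Sum over the intermediate state after 1 day:
P = P(Backorder→Surplus)·P(Surplus→Surplus) + P(Backorder→Medium)·P(Medium→Surplus) + P(Backorder→Backorder)·P(Backorder→Surplus)
  = 0.3×0.32 + 0.38×0.34 + 0.32×0.3
  = 0.0960 + 0.1292 + 0.0960 = 0.3212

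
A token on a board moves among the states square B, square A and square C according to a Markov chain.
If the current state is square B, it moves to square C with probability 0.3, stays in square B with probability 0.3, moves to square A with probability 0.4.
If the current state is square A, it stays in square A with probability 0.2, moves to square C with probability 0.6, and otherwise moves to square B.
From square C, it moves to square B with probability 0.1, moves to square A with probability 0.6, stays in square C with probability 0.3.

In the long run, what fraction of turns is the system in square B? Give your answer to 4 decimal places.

Let the stationary distribution be π with π = πP and π_1 + π_2 + π_3 = 1.
π_1 = 0.3·π_1 + 0.2·π_2 + 0.1·π_3
π_2 = 0.4·π_1 + 0.2·π_2 + 0.6·π_3
Solving with the normalization constraint gives π = (0.1754, 0.4035, 0.4211).
So the stationary probability of square B is 0.1754.

0.1754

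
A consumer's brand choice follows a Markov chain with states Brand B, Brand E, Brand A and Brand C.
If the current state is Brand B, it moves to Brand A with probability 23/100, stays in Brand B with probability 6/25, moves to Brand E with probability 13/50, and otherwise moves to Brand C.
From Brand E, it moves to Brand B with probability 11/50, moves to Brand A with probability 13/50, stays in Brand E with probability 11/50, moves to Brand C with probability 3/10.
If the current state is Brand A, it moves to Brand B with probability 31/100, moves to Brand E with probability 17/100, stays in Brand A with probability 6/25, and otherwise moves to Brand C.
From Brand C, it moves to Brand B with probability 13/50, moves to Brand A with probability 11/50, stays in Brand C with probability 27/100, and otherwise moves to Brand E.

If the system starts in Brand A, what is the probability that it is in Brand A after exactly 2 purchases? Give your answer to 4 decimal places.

Propagate the distribution vector 2 purchases from Brand A.
After 0 purchases: (0.0000, 0.0000, 1.0000, 0.0000)
After 1 purchase: (0.3100, 0.1700, 0.2400, 0.2800)
After 2 purchases: (0.2590, 0.2288, 0.2347, 0.2775)
P(in Brand A after 2 purchases) = 0.2347

0.2347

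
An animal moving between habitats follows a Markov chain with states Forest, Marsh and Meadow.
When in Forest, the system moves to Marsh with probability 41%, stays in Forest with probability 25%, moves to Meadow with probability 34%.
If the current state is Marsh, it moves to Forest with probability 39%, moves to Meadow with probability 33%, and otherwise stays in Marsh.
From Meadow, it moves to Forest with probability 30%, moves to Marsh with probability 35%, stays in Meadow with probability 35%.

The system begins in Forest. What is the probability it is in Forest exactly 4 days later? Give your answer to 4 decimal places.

0.3154

Propagate the distribution vector 4 days from Forest.
After 0 days: (1.0000, 0.0000, 0.0000)
After 1 day: (0.2500, 0.4100, 0.3400)
After 2 days: (0.3244, 0.3363, 0.3393)
After 3 days: (0.3140, 0.3459, 0.3400)
After 4 days: (0.3154, 0.3446, 0.3399)
P(in Forest after 4 days) = 0.3154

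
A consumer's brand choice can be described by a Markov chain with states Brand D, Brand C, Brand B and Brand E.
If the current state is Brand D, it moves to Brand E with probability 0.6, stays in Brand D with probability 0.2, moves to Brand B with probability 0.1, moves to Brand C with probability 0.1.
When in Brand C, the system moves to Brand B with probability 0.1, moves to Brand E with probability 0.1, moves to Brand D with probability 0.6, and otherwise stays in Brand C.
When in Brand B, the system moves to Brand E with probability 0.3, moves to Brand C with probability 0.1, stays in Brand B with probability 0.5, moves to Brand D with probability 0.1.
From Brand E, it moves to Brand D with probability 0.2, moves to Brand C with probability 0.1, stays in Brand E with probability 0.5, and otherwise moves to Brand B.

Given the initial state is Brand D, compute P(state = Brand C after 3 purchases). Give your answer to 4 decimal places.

0.1110

Propagate the distribution vector 3 purchases from Brand D.
After 0 purchases: (1.0000, 0.0000, 0.0000, 0.0000)
After 1 purchase: (0.2000, 0.1000, 0.1000, 0.6000)
After 2 purchases: (0.2300, 0.1100, 0.2000, 0.4600)
After 3 purchases: (0.2240, 0.1110, 0.2260, 0.4390)
P(in Brand C after 3 purchases) = 0.1110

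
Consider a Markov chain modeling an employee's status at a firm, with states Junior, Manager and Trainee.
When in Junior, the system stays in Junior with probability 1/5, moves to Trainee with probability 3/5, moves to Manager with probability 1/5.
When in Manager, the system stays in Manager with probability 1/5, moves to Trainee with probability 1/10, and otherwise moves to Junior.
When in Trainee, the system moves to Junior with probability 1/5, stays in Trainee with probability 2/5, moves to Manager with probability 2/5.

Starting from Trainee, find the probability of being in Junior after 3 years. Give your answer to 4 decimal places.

0.3400

Propagate the distribution vector 3 years from Trainee.
After 0 years: (0.0000, 0.0000, 1.0000)
After 1 year: (0.2000, 0.4000, 0.4000)
After 2 years: (0.4000, 0.2800, 0.3200)
After 3 years: (0.3400, 0.2640, 0.3960)
P(in Junior after 3 years) = 0.3400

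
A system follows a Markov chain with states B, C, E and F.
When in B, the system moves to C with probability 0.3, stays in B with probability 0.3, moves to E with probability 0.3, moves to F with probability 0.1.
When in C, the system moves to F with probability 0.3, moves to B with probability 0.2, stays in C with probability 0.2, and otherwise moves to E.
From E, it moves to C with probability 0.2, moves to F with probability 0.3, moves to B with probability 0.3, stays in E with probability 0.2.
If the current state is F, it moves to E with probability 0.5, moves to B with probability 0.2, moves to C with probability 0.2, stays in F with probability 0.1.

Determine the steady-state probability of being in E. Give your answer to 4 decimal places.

0.3104

Let the stationary distribution be π with π = πP and π_1 + π_2 + π_3 + π_4 = 1.
π_1 = 0.3·π_1 + 0.2·π_2 + 0.3·π_3 + 0.2·π_4
π_2 = 0.3·π_1 + 0.2·π_2 + 0.2·π_3 + 0.2·π_4
π_3 = 0.3·π_1 + 0.3·π_2 + 0.2·π_3 + 0.5·π_4
Solving with the normalization constraint gives π = (0.2567, 0.2257, 0.3104, 0.2072).
So the stationary probability of E is 0.3104.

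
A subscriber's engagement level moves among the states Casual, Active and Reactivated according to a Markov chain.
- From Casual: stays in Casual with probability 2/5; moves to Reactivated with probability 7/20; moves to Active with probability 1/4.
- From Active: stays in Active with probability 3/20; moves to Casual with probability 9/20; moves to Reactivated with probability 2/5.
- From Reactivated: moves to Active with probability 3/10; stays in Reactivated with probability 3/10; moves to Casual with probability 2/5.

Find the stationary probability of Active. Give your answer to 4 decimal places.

Let the stationary distribution be π with π = πP and π_1 + π_2 + π_3 = 1.
π_1 = 0.4·π_1 + 0.45·π_2 + 0.4·π_3
π_2 = 0.25·π_1 + 0.15·π_2 + 0.3·π_3
Solving with the normalization constraint gives π = (0.4121, 0.2430, 0.3449).
So the stationary probability of Active is 0.2430.

0.2430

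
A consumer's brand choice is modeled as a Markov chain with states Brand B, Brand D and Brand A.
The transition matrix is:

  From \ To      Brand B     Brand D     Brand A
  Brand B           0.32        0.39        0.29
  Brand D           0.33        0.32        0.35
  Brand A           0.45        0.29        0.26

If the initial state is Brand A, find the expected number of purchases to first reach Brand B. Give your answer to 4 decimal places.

2.4147

Let t(s) be the expected number of purchases to first reach Brand B from state s, with t(Brand B) = 0. Conditioning on the first purchase:
t(Brand D) = 1 + 0.32·t(Brand D) + 0.35·t(Brand A)
t(Brand A) = 1 + 0.29·t(Brand D) + 0.26·t(Brand A)
Solving: t(Brand D) = 2.7135, t(Brand A) = 2.4147.
Expected purchases from Brand A to Brand B: 2.4147.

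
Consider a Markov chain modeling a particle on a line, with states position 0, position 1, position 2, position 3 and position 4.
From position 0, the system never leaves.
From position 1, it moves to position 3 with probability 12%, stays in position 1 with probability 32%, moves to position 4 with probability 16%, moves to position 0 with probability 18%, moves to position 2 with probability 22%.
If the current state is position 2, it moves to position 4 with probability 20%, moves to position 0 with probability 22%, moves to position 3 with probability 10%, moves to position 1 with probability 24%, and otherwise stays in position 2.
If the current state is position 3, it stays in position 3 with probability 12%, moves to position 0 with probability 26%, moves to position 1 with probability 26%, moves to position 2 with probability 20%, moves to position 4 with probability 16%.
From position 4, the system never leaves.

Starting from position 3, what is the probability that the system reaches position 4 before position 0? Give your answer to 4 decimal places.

Let h(s) be the probability of absorption at position 4 starting from transient state s. Then h(position 4) = 1 and h(position 0) = 0. By first-step analysis:
h(position 1) = 0.18·0 + 0.32·h(position 1) + 0.22·h(position 2) + 0.12·h(position 3) + 0.16·1
h(position 2) = 0.22·0 + 0.24·h(position 1) + 0.24·h(position 2) + 0.1·h(position 3) + 0.2·1
h(position 3) = 0.26·0 + 0.26·h(position 1) + 0.2·h(position 2) + 0.12·h(position 3) + 0.16·1
Solving: h(position 1) = 0.4602, h(position 2) = 0.4642, h(position 3) = 0.4233.
Starting from position 3, the probability is 0.4233.

0.4233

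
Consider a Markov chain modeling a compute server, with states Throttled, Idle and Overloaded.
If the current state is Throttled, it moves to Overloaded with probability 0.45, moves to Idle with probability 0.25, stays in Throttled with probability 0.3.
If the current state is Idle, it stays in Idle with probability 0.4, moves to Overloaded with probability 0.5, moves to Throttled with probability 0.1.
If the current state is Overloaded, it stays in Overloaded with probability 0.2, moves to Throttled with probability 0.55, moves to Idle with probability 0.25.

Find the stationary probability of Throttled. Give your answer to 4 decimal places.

0.3341

Let the stationary distribution be π with π = πP and π_1 + π_2 + π_3 = 1.
π_1 = 0.3·π_1 + 0.1·π_2 + 0.55·π_3
π_2 = 0.25·π_1 + 0.4·π_2 + 0.25·π_3
Solving with the normalization constraint gives π = (0.3341, 0.2941, 0.3718).
So the stationary probability of Throttled is 0.3341.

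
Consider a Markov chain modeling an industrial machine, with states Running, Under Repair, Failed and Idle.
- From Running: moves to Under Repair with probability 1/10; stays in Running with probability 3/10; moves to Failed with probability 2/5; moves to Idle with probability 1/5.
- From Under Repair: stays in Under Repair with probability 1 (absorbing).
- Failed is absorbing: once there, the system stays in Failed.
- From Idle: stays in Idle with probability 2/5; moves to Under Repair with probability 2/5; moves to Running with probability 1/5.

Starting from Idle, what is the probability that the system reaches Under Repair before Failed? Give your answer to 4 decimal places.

0.7895

Let h(s) be the probability of absorption at Under Repair starting from transient state s. Then h(Under Repair) = 1 and h(Failed) = 0. By first-step analysis:
h(Running) = 0.3·h(Running) + 0.1·1 + 0.4·0 + 0.2·h(Idle)
h(Idle) = 0.2·h(Running) + 0.4·1 + 0.4·h(Idle)
Solving: h(Running) = 0.3684, h(Idle) = 0.7895.
Starting from Idle, the probability is 0.7895.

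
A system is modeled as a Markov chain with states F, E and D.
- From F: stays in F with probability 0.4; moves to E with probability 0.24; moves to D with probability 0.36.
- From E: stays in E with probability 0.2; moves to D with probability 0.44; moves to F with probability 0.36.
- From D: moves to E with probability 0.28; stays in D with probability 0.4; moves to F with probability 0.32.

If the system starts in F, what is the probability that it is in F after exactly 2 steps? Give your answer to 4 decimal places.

0.3616

Sum over the intermediate state after 1 step:
P = P(F→F)·P(F→F) + P(F→E)·P(E→F) + P(F→D)·P(D→F)
  = 0.4×0.4 + 0.24×0.36 + 0.36×0.32
  = 0.1600 + 0.0864 + 0.1152 = 0.3616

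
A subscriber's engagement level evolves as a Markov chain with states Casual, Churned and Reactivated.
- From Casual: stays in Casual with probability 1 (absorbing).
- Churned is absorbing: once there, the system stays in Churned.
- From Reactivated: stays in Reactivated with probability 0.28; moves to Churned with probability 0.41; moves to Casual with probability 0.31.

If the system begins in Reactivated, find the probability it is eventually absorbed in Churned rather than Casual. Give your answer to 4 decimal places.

0.5694

Let h(s) be the probability of absorption at Churned starting from transient state s. Then h(Churned) = 1 and h(Casual) = 0. By first-step analysis:
h(Reactivated) = 0.31·0 + 0.41·1 + 0.28·h(Reactivated)
Solving: h(Reactivated) = 0.5694.
Starting from Reactivated, the probability is 0.5694.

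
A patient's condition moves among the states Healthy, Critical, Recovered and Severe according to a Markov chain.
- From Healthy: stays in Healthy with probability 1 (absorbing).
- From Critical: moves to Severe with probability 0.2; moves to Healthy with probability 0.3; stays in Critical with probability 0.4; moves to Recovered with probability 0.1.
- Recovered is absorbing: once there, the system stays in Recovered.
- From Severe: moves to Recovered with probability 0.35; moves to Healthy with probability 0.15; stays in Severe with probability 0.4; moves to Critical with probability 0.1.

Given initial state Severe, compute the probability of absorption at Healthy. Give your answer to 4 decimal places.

0.3529

Let h(s) be the probability of absorption at Healthy starting from transient state s. Then h(Healthy) = 1 and h(Recovered) = 0. By first-step analysis:
h(Critical) = 0.3·1 + 0.4·h(Critical) + 0.1·0 + 0.2·h(Severe)
h(Severe) = 0.15·1 + 0.1·h(Critical) + 0.35·0 + 0.4·h(Severe)
Solving: h(Critical) = 0.6176, h(Severe) = 0.3529.
Starting from Severe, the probability is 0.3529.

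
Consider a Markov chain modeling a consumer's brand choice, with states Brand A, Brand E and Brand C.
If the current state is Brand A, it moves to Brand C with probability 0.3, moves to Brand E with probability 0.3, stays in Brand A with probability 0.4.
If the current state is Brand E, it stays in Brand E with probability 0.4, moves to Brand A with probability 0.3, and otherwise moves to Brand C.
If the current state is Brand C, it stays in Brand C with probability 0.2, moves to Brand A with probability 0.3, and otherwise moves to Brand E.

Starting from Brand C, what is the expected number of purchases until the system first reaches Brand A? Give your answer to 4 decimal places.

Let t(s) be the expected number of purchases to first reach Brand A from state s, with t(Brand A) = 0. Conditioning on the first purchase:
t(Brand E) = 1 + 0.4·t(Brand E) + 0.3·t(Brand C)
t(Brand C) = 1 + 0.5·t(Brand E) + 0.2·t(Brand C)
Solving: t(Brand E) = 3.3333, t(Brand C) = 3.3333.
Expected purchases from Brand C to Brand A: 3.3333.

3.3333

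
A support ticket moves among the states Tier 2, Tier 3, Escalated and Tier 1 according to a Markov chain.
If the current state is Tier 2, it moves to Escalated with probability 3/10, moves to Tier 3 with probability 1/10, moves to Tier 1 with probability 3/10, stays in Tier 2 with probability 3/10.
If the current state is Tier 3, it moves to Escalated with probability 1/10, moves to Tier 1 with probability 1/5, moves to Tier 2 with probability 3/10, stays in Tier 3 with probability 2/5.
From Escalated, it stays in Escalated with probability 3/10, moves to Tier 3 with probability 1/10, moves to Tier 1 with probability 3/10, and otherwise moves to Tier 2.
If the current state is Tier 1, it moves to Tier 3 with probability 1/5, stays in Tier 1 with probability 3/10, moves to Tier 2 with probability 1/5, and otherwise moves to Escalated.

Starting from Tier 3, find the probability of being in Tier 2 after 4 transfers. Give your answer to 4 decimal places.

Propagate the distribution vector 4 transfers from Tier 3.
After 0 transfers: (0.0000, 1.0000, 0.0000, 0.0000)
After 1 transfer: (0.3000, 0.4000, 0.1000, 0.2000)
After 2 transfers: (0.2800, 0.2400, 0.2200, 0.2600)
After 3 transfers: (0.2740, 0.1980, 0.2520, 0.2760)
After 4 transfers: (0.2724, 0.1870, 0.2604, 0.2802)
P(in Tier 2 after 4 transfers) = 0.2724

0.2724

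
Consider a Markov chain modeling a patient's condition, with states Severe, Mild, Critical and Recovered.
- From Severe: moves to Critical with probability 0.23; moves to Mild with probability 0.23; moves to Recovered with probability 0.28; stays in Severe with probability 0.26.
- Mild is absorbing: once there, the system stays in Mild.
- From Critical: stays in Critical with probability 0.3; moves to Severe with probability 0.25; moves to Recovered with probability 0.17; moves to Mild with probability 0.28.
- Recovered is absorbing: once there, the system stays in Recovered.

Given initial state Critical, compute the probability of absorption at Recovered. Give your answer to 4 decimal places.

0.4252

Let h(s) be the probability of absorption at Recovered starting from transient state s. Then h(Recovered) = 1 and h(Mild) = 0. By first-step analysis:
h(Severe) = 0.26·h(Severe) + 0.23·0 + 0.23·h(Critical) + 0.28·1
h(Critical) = 0.25·h(Severe) + 0.28·0 + 0.3·h(Critical) + 0.17·1
Solving: h(Severe) = 0.5105, h(Critical) = 0.4252.
Starting from Critical, the probability is 0.4252.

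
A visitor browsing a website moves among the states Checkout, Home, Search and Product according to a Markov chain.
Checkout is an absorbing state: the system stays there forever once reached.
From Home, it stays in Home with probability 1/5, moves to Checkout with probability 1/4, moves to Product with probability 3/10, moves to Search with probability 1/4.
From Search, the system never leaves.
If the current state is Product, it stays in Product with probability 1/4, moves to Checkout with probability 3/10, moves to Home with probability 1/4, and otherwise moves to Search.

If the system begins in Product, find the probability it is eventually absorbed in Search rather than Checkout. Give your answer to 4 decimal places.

Let h(s) be the probability of absorption at Search starting from transient state s. Then h(Search) = 1 and h(Checkout) = 0. By first-step analysis:
h(Home) = 0.25·0 + 0.2·h(Home) + 0.25·1 + 0.3·h(Product)
h(Product) = 0.3·0 + 0.25·h(Home) + 0.2·1 + 0.25·h(Product)
Solving: h(Home) = 0.4714, h(Product) = 0.4238.
Starting from Product, the probability is 0.4238.

0.4238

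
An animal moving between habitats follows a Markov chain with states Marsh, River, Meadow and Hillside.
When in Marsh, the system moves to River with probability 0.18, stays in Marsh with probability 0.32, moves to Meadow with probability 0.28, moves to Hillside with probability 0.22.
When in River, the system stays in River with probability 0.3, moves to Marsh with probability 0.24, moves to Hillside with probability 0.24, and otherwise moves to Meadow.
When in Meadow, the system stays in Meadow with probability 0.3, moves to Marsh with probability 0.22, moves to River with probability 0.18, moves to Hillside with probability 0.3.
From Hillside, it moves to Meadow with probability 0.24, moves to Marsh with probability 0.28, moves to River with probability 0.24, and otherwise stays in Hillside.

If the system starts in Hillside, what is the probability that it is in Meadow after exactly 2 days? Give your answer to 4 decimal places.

0.2608

Propagate the distribution vector 2 days from Hillside.
After 0 days: (0.0000, 0.0000, 0.0000, 1.0000)
After 1 day: (0.2800, 0.2400, 0.2400, 0.2400)
After 2 days: (0.2672, 0.2232, 0.2608, 0.2488)
P(in Meadow after 2 days) = 0.2608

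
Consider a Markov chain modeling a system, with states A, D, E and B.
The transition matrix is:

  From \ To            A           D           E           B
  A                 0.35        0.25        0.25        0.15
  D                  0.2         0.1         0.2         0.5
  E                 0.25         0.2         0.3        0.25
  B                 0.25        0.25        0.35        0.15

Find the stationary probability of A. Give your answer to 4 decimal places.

0.2664

Let the stationary distribution be π with π = πP and π_1 + π_2 + π_3 + π_4 = 1.
π_1 = 0.35·π_1 + 0.2·π_2 + 0.25·π_3 + 0.25·π_4
π_2 = 0.25·π_1 + 0.1·π_2 + 0.2·π_3 + 0.25·π_4
π_3 = 0.25·π_1 + 0.2·π_2 + 0.3·π_3 + 0.35·π_4
Solving with the normalization constraint gives π = (0.2664, 0.2053, 0.2786, 0.2497).
So the stationary probability of A is 0.2664.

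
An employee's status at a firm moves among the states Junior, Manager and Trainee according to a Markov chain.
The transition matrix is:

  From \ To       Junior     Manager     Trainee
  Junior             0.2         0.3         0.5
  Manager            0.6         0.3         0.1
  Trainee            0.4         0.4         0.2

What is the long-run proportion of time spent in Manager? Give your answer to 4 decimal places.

0.3284

Let the stationary distribution be π with π = πP and π_1 + π_2 + π_3 = 1.
π_1 = 0.2·π_1 + 0.6·π_2 + 0.4·π_3
π_2 = 0.3·π_1 + 0.3·π_2 + 0.4·π_3
Solving with the normalization constraint gives π = (0.3881, 0.3284, 0.2836).
So the stationary probability of Manager is 0.3284.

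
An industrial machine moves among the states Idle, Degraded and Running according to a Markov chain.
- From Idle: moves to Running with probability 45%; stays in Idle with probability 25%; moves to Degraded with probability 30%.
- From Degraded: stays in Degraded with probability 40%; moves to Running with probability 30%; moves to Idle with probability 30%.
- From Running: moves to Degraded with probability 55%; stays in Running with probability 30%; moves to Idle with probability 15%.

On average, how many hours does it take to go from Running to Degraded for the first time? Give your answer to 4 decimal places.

1.9672

Let t(s) be the expected number of hours to first reach Degraded from state s, with t(Degraded) = 0. Conditioning on the first hour:
t(Idle) = 1 + 0.25·t(Idle) + 0.45·t(Running)
t(Running) = 1 + 0.15·t(Idle) + 0.3·t(Running)
Solving: t(Idle) = 2.5137, t(Running) = 1.9672.
Expected hours from Running to Degraded: 1.9672.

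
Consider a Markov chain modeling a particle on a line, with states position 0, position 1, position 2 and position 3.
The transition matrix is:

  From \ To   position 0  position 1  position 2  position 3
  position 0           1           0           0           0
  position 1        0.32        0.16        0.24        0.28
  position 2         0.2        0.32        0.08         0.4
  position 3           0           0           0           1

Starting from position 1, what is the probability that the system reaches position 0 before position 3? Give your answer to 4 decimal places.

Let h(s) be the probability of absorption at position 0 starting from transient state s. Then h(position 0) = 1 and h(position 3) = 0. By first-step analysis:
h(position 1) = 0.32·1 + 0.16·h(position 1) + 0.24·h(position 2) + 0.28·0
h(position 2) = 0.2·1 + 0.32·h(position 1) + 0.08·h(position 2) + 0.4·0
Solving: h(position 1) = 0.4920, h(position 2) = 0.3885.
Starting from position 1, the probability is 0.4920.

0.4920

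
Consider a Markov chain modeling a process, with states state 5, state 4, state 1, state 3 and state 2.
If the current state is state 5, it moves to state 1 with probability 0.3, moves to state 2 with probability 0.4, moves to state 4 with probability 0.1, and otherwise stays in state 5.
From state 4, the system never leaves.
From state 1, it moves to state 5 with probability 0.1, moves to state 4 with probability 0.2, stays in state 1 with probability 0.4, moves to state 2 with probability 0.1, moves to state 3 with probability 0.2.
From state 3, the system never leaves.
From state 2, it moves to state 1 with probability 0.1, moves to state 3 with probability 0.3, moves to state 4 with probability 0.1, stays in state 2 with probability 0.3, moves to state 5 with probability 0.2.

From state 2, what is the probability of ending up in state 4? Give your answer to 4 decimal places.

Let h(s) be the probability of absorption at state 4 starting from transient state s. Then h(state 4) = 1 and h(state 3) = 0. By first-step analysis:
h(state 5) = 0.2·h(state 5) + 0.1·1 + 0.3·h(state 1) + 0.4·h(state 2)
h(state 1) = 0.1·h(state 5) + 0.2·1 + 0.4·h(state 1) + 0.2·0 + 0.1·h(state 2)
h(state 2) = 0.2·h(state 5) + 0.1·1 + 0.1·h(state 1) + 0.3·0 + 0.3·h(state 2)
Solving: h(state 5) = 0.4739, h(state 1) = 0.4699, h(state 2) = 0.3454.
Starting from state 2, the probability is 0.3454.

0.3454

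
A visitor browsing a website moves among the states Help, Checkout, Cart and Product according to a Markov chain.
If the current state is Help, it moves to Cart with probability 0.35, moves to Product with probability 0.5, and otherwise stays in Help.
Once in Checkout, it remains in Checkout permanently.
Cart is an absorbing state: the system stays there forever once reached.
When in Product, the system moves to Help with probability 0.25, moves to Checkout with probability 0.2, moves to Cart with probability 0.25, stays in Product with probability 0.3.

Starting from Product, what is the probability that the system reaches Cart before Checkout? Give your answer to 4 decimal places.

0.6383

Let h(s) be the probability of absorption at Cart starting from transient state s. Then h(Cart) = 1 and h(Checkout) = 0. By first-step analysis:
h(Help) = 0.15·h(Help) + 0.35·1 + 0.5·h(Product)
h(Product) = 0.25·h(Help) + 0.2·0 + 0.25·1 + 0.3·h(Product)
Solving: h(Help) = 0.7872, h(Product) = 0.6383.
Starting from Product, the probability is 0.6383.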